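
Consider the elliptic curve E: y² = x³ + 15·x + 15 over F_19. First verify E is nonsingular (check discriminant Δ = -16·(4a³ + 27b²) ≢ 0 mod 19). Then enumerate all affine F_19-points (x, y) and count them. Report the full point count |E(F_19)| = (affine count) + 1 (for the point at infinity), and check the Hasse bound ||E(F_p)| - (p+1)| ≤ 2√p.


Affine points = {(3, 7), (3, 12), (4, 5), (4, 14), (5, 5), (5, 14), (6, 6), (6, 13), (7, 8), (7, 11), (8, 1), (8, 18), (9, 9), (9, 10), (10, 5), (10, 14), (12, 2), (12, 17), (14, 9), (14, 10), (15, 9), (15, 10), (16, 0)}; affine count = 23; |E(F_19)| = 24.

Discriminant check: Δ ∝ 4a³ + 27b² = 4·15³ + 27·15² = 4·3375 + 27·225 ≡ 5 (mod 19). Nonzero ⇒ E is nonsingular.
For each x ∈ F_19, compute rhs = x³ + 15·x + 15 mod 19, then count y ∈ F_19 with y² ≡ rhs.
  x = 0: rhs = 15, matching y values: none (0 points).
  x = 1: rhs = 12, matching y values: none (0 points).
  x = 2: rhs = 15, matching y values: none (0 points).
  x = 3: rhs = 11, matching y values: 7, 12 (2 points).
  x = 4: rhs = 6, matching y values: 5, 14 (2 points).
  x = 5: rhs = 6, matching y values: 5, 14 (2 points).
  x = 6: rhs = 17, matching y values: 6, 13 (2 points).
  x = 7: rhs = 7, matching y values: 8, 11 (2 points).
  x = 8: rhs = 1, matching y values: 1, 18 (2 points).
  x = 9: rhs = 5, matching y values: 9, 10 (2 points).
  x = 10: rhs = 6, matching y values: 5, 14 (2 points).
  x = 11: rhs = 10, matching y values: none (0 points).
  x = 12: rhs = 4, matching y values: 2, 17 (2 points).
  x = 13: rhs = 13, matching y values: none (0 points).
  x = 14: rhs = 5, matching y values: 9, 10 (2 points).
  x = 15: rhs = 5, matching y values: 9, 10 (2 points).
  x = 16: rhs = 0, matching y values: 0 (1 points).
  x = 17: rhs = 15, matching y values: none (0 points).
  x = 18: rhs = 18, matching y values: none (0 points).
Total affine count: 23.
Full point count |E(F_19)| = 23 + 1 = 24.
Hasse bound: |24 − (19+1)| = |4| = 4 ≤ 2√19 ≈ 8.7178 ✓.


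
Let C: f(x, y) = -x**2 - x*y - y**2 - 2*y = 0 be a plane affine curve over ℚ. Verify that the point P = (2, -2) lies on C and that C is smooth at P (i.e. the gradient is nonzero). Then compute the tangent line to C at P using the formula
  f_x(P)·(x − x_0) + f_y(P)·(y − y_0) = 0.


Tangent line at P: 4 - 2*x = 0.

Step 1: f(2, -2) = 0, so P lies on C.
Step 2: partial derivatives
  f_x(x, y) = -2*x - y, f_y(x, y) = -x - 2*y - 2.
  f_x(P) = -2, f_y(P) = 0 (gradient nonzero, so P is smooth).
Step 3: tangent line at P: -2·(x − 2) + 0·(y − -2) = 0.
Expanding: 4 - 2*x = 0.


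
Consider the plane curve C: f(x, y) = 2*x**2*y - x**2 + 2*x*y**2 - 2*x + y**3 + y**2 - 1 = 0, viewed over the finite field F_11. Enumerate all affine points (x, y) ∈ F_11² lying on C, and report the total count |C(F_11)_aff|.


Affine F_11-points: {(0, 2), (3, 5), (6, 6), (8, 7), (9, 2), (10, 0), (10, 5), (10, 7)}; count = 8.

For each of the 121 pairs (x, y) ∈ F_11², evaluate f(x, y) mod 11. Record the zeros.
  x = 0: [0↦10, 1↦1, 2↦0, 3↦2, 4↦2, 5↦6, 6↦9, 7↦6, 8↦3, 9↦6, 10↦10]  zeros at y ∈ {2}
  x = 1: [0↦7, 1↦2, 2↦9, 3↦1, 4↦6, 5↦8, 6↦2, 7↦5, 8↦1, 9↦7, 10↦7]  zeros at y ∈ ∅
  x = 2: [0↦2, 1↦5, 2↦2, 3↦10, 4↦2, 5↦6, 6↦6, 7↦8, 8↦7, 9↦9, 10↦9]  zeros at y ∈ ∅
  x = 3: [0↦6, 1↦10, 2↦1, 3↦7, 4↦1, 5↦0, 6↦10, 7↦4, 8↦10, 9↦1, 10↦5]  zeros at y ∈ {5}
  x = 4: [0↦8, 1↦6, 2↦6, 3↦3, 4↦3, 5↦1, 6↦3, 7↦4, 8↦10, 9↦5, 10↦6]  zeros at y ∈ ∅
  x = 5: [0↦8, 1↦4, 2↦6, 3↦9, 4↦8, 5↦9, 6↦7, 7↦8, 8↦7, 9↦10, 10↦1]  zeros at y ∈ ∅
  x = 6: [0↦6, 1↦4, 2↦1, 3↦3, 4↦5, 5↦2, 6↦0, 7↦5, 8↦1, 9↦5, 10↦1]  zeros at y ∈ {6}
  x = 7: [0↦2, 1↦6, 2↦2, 3↦7, 4↦5, 5↦2, 6↦4, 7↦6, 8↦3, 9↦1, 10↦6]  zeros at y ∈ ∅
  x = 8: [0↦7, 1↦10, 2↦9, 3↦10, 4↦8, 5↦9, 6↦8, 7↦0, 8↦2, 9↦9, 10↦5]  zeros at y ∈ {7}
  x = 9: [0↦10, 1↦5, 2↦0, 3↦1, 4↦3, 5↦1, 6↦1, 7↦9, 8↦9, 9↦7, 10↦9]  zeros at y ∈ {2}
  x = 10: [0↦0, 1↦2, 2↦8, 3↦2, 4↦1, 5↦0, 6↦5, 7↦0, 8↦2, 9↦6, 10↦7]  zeros at y ∈ {0, 5, 7}
Collecting zeros: affine points = {(0, 2), (3, 5), (6, 6), (8, 7), (9, 2), (10, 0), (10, 5), (10, 7)}.
Total count |C(F_11)_aff| = 8.


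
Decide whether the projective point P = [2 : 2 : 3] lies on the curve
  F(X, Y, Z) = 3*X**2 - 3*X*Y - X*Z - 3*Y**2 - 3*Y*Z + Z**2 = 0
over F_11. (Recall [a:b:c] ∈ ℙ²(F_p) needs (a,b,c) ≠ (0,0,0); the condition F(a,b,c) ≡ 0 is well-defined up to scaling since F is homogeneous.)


F(2,2,3) ≡ 6 (mod 11); P is NOT on the curve.

Evaluate F(2, 2, 3) term-by-term (mod 11).
  3*X**2 ↦ 3·4·1·1 = 12
  -3*X*Y ↦ -3·2·2·1 = -12
  -X*Z ↦ -1·2·1·3 = -6
  -3*Y**2 ↦ -3·1·4·1 = -12
  -3*Y*Z ↦ -3·1·2·3 = -18
  Z**2 ↦ 1·1·1·9 = 9
Sum: F(2, 2, 3) = (12) + (-12) + (-6) + (-12) + (-18) + (9) = -27.
Reducing mod 11: -27 ≡ 6 (mod 11).
Since F(a, b, c) ≡ 6 ≠ 0 (mod 11), P does NOT lie on the curve.


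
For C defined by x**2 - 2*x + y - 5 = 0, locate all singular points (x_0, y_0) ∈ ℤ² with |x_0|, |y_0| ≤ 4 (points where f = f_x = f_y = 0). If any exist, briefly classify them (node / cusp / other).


No singular points in the scanned grid; C is smooth there.

Compute partial derivatives:
  f_x = 2*x - 2.
  f_y = 1.
f_y = 1 is a nonzero constant, so f_y never vanishes: no point (x, y) can satisfy f = f_x = f_y = 0. In particular no (x, y) ∈ {−4, ..., 4}² is singular; the curve is smooth.


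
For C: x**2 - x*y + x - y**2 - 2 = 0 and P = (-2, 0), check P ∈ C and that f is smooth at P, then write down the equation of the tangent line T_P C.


Tangent line at P: -3*x + 2*y - 6 = 0.

Step 1: f(-2, 0) = 0, so P lies on C.
Step 2: partial derivatives
  f_x(x, y) = 2*x - y + 1, f_y(x, y) = -x - 2*y.
  f_x(P) = -3, f_y(P) = 2 (gradient nonzero, so P is smooth).
Step 3: tangent line at P: -3·(x − -2) + 2·(y − 0) = 0.
Expanding: -3*x + 2*y - 6 = 0.


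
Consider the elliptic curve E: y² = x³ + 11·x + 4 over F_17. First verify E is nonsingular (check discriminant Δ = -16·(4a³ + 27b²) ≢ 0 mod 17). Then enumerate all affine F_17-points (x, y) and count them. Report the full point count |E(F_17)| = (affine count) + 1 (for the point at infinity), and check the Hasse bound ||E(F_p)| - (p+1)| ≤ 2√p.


Affine points = {(0, 2), (0, 15), (1, 4), (1, 13), (2, 0), (3, 8), (3, 9), (7, 4), (7, 13), (8, 3), (8, 14), (9, 4), (9, 13), (10, 3), (10, 14), (13, 7), (13, 10), (15, 5), (15, 12), (16, 3), (16, 14)}; affine count = 21; |E(F_17)| = 22.

Discriminant check: Δ ∝ 4a³ + 27b² = 4·11³ + 27·4² = 4·1331 + 27·16 ≡ 10 (mod 17). Nonzero ⇒ E is nonsingular.
For each x ∈ F_17, compute rhs = x³ + 11·x + 4 mod 17, then count y ∈ F_17 with y² ≡ rhs.
  x = 0: rhs = 4, matching y values: 2, 15 (2 points).
  x = 1: rhs = 16, matching y values: 4, 13 (2 points).
  x = 2: rhs = 0, matching y values: 0 (1 points).
  x = 3: rhs = 13, matching y values: 8, 9 (2 points).
  x = 4: rhs = 10, matching y values: none (0 points).
  x = 5: rhs = 14, matching y values: none (0 points).
  x = 6: rhs = 14, matching y values: none (0 points).
  x = 7: rhs = 16, matching y values: 4, 13 (2 points).
  x = 8: rhs = 9, matching y values: 3, 14 (2 points).
  x = 9: rhs = 16, matching y values: 4, 13 (2 points).
  x = 10: rhs = 9, matching y values: 3, 14 (2 points).
  x = 11: rhs = 11, matching y values: none (0 points).
  x = 12: rhs = 11, matching y values: none (0 points).
  x = 13: rhs = 15, matching y values: 7, 10 (2 points).
  x = 14: rhs = 12, matching y values: none (0 points).
  x = 15: rhs = 8, matching y values: 5, 12 (2 points).
  x = 16: rhs = 9, matching y values: 3, 14 (2 points).
Total affine count: 21.
Full point count |E(F_17)| = 21 + 1 = 22.
Hasse bound: |22 − (17+1)| = |4| = 4 ≤ 2√17 ≈ 8.2462 ✓.


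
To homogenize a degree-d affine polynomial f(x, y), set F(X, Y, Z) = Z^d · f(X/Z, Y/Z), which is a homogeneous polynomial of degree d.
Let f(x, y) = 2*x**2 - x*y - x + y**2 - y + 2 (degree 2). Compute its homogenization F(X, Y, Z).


F(X, Y, Z) = 2*X**2 - X*Y - X*Z + Y**2 - Y*Z + 2*Z**2

deg(f) = 2.
Substitute x = X/Z, y = Y/Z into f, then multiply by Z^2.
  monomial 2·x^2·y^0 ↦ 2·X^2·Y^0·Z^0.
  monomial -1·x^1·y^1 ↦ -1·X^1·Y^1·Z^0.
  monomial -1·x^1·y^0 ↦ -1·X^1·Y^0·Z^1.
  monomial 1·x^0·y^2 ↦ 1·X^0·Y^2·Z^0.
  monomial -1·x^0·y^1 ↦ -1·X^0·Y^1·Z^1.
  monomial 2·x^0·y^0 ↦ 2·X^0·Y^0·Z^2.
Collecting: F(X, Y, Z) = 2*X**2 - X*Y - X*Z + Y**2 - Y*Z + 2*Z**2.


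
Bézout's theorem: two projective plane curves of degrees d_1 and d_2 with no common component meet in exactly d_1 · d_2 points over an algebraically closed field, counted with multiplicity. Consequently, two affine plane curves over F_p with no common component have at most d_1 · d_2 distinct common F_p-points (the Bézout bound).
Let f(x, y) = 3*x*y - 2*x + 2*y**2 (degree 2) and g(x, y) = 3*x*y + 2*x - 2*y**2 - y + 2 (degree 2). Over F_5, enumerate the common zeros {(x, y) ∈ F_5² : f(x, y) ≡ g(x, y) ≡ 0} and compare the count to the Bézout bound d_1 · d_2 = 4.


Common zeros: ∅; count = 0; Bézout bound = 4.

deg(f) = 2, deg(g) = 2, so Bézout bound = 4.
Scan x ∈ F_5. For each x, list the y ∈ F_5 with f(x, y) ≡ 0 and those with g(x, y) ≡ 0 (mod 5); the common zeros in that column are the intersection.
  x = 0: f ≡ 0 at y ∈ {0}; g ≡ 0 at y ∈ ∅; common: ∅.
  x = 1: f ≡ 0 at y ∈ {3}; g ≡ 0 at y ∈ {2, 4}; common: ∅.
  x = 2: f ≡ 0 at y ∈ ∅; g ≡ 0 at y ∈ ∅; common: ∅.
  x = 3: f ≡ 0 at y ∈ {1, 2}; g ≡ 0 at y ∈ ∅; common: ∅.
  x = 4: f ≡ 0 at y ∈ ∅; g ≡ 0 at y ∈ {0, 3}; common: ∅.
Collecting: common zeros = ∅, so the count is 0.
Comparison with the Bézout bound: 0 ≤ 4 = deg(f)·deg(g), as expected for curves with no common component (the affine F_5-count falls short of the bound because intersections may lie at infinity, over extension fields, or carry multiplicity).


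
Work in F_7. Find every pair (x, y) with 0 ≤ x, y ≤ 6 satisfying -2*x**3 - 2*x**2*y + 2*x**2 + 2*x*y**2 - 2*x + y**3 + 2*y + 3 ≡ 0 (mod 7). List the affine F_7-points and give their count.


Affine F_7-points: {(0, 6), (2, 6), (5, 4), (6, 5)}; count = 4.

For each of the 49 pairs (x, y) ∈ F_7², evaluate f(x, y) mod 7. Record the zeros.
  x = 0: [0↦3, 1↦6, 2↦1, 3↦1, 4↦5, 5↦5, 6↦0]  zeros at y ∈ {6}
  x = 1: [0↦1, 1↦4, 2↦3, 3↦4, 4↦6, 5↦1, 6↦2]  zeros at y ∈ ∅
  x = 2: [0↦5, 1↦4, 2↦3, 3↦1, 4↦4, 5↦4, 6↦0]  zeros at y ∈ {6}
  x = 3: [0↦3, 1↦1, 2↦3, 3↦1, 4↦1, 5↦2, 6↦3]  zeros at y ∈ ∅
  x = 4: [0↦4, 1↦4, 2↦5, 3↦6, 4↦6, 5↦4, 6↦6]  zeros at y ∈ ∅
  x = 5: [0↦3, 1↦1, 2↦4, 3↦4, 4↦0, 5↦5, 6↦4]  zeros at y ∈ {4}
  x = 6: [0↦2, 1↦1, 2↦2, 3↦4, 4↦6, 5↦0, 6↦6]  zeros at y ∈ {5}
Collecting zeros: affine points = {(0, 6), (2, 6), (5, 4), (6, 5)}.
Total count |C(F_7)_aff| = 4.


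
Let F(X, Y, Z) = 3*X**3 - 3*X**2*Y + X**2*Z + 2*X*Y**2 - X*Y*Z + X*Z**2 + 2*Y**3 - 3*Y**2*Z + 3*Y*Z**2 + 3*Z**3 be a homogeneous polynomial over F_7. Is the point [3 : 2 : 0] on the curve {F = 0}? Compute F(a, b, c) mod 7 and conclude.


F(3,2,0) ≡ 4 (mod 7); P is NOT on the curve.

Evaluate F(3, 2, 0) term-by-term (mod 7).
  3*X**3 ↦ 3·27·1·1 = 81
  -3*X**2*Y ↦ -3·9·2·1 = -54
  X**2*Z ↦ 1·9·1·0 = 0
  2*X*Y**2 ↦ 2·3·4·1 = 24
  -X*Y*Z ↦ -1·3·2·0 = 0
  X*Z**2 ↦ 1·3·1·0 = 0
  2*Y**3 ↦ 2·1·8·1 = 16
  -3*Y**2*Z ↦ -3·1·4·0 = 0
  3*Y*Z**2 ↦ 3·1·2·0 = 0
  3*Z**3 ↦ 3·1·1·0 = 0
Sum: F(3, 2, 0) = (81) + (-54) + (0) + (24) + (0) + (0) + (16) + (0) + (0) + (0) = 67.
Reducing mod 7: 67 ≡ 4 (mod 7).
Since F(a, b, c) ≡ 4 ≠ 0 (mod 7), P does NOT lie on the curve.


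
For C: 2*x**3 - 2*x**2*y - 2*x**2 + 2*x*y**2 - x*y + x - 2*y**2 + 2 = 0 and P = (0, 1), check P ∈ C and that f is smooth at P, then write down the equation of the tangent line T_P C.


Tangent line at P: 2*x - 4*y + 4 = 0.

Step 1: f(0, 1) = 0, so P lies on C.
Step 2: partial derivatives
  f_x(x, y) = 6*x**2 - 4*x*y - 4*x + 2*y**2 - y + 1, f_y(x, y) = -2*x**2 + 4*x*y - x - 4*y.
  f_x(P) = 2, f_y(P) = -4 (gradient nonzero, so P is smooth).
Step 3: tangent line at P: 2·(x − 0) + -4·(y − 1) = 0.
Expanding: 2*x - 4*y + 4 = 0.


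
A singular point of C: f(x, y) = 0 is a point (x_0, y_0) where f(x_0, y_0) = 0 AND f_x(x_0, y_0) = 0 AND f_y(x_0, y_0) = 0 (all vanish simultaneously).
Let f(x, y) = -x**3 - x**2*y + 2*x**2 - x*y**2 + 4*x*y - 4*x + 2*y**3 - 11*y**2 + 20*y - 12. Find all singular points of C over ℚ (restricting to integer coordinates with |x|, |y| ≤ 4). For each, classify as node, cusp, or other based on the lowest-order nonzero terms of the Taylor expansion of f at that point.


Singular points: {(0, 2)}; classification: cusp.

Compute partial derivatives:
  f_x = -3*x**2 - 2*x*y + 4*x - y**2 + 4*y - 4.
  f_y = -x**2 - 2*x*y + 4*x + 6*y**2 - 22*y + 20.
Scan x_0 ∈ {−4, ..., 4}. For each x_0, f_y(x_0, y) is a polynomial in y; find its integer roots y ∈ {−4, ..., 4}, then test f_x and f at those candidates.
  x = -4: f_y(-4, y) = 6*y**2 - 14*y - 12; vanishes at y ∈ {3}. (-4, 3): f_x = -41 ≠ 0.
  x = -3: f_y(-3, y) = 6*y**2 - 16*y - 1; no integer root y with |y| ≤ 4.
  x = -2: f_y(-2, y) = 6*y**2 - 18*y + 8; no integer root y with |y| ≤ 4.
  x = -1: f_y(-1, y) = 6*y**2 - 20*y + 15; no integer root y with |y| ≤ 4.
  x = 0: f_y(0, y) = 6*y**2 - 22*y + 20; vanishes at y ∈ {2}. (0, 2): f_x = 0, f = 0 — SINGULAR.
  x = 1: f_y(1, y) = 6*y**2 - 24*y + 23; no integer root y with |y| ≤ 4.
  x = 2: f_y(2, y) = 6*y**2 - 26*y + 24; vanishes at y ∈ {3}. (2, 3): f_x = -17 ≠ 0.
  x = 3: f_y(3, y) = 6*y**2 - 28*y + 23; no integer root y with |y| ≤ 4.
  x = 4: f_y(4, y) = 6*y**2 - 30*y + 20; no integer root y with |y| ≤ 4.
Only singular point on the grid: (0, 2).
Classify: substitute x = 0 + u, y = 2 + v and expand: f = -u**3 - u**2*v - u*v**2 + 2*v**3 + v**2.
No constant or linear terms (consistent with a singular point). Quadratic part: v**2. Cubic part: -u**3 - u**2*v - u*v**2 + 2*v**3.
The quadratic part v**2 is a perfect square, so there is a single (double) tangent line v = 0, i.e. y = 2. Restricting the cubic part to that line (v = 0) leaves -u**3 ≠ 0, so f is not divisible by v and the branch is v² ≈ u**3 to lowest order — this is a cusp.
Classification: cusp.


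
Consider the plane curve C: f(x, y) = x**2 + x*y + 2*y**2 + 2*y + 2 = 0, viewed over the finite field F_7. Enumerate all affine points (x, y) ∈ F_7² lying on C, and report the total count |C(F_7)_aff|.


Affine F_7-points: {(0, 2), (0, 4), (3, 4), (4, 5), (4, 6), (5, 2), (5, 5)}; count = 7.

For each of the 49 pairs (x, y) ∈ F_7², evaluate f(x, y) mod 7. Record the zeros.
  x = 0: [0↦2, 1↦6, 2↦0, 3↦5, 4↦0, 5↦6, 6↦2]  zeros at y ∈ {2, 4}
  x = 1: [0↦3, 1↦1, 2↦3, 3↦2, 4↦5, 5↦5, 6↦2]  zeros at y ∈ ∅
  x = 2: [0↦6, 1↦5, 2↦1, 3↦1, 4↦5, 5↦6, 6↦4]  zeros at y ∈ ∅
  x = 3: [0↦4, 1↦4, 2↦1, 3↦2, 4↦0, 5↦2, 6↦1]  zeros at y ∈ {4}
  x = 4: [0↦4, 1↦5, 2↦3, 3↦5, 4↦4, 5↦0, 6↦0]  zeros at y ∈ {5, 6}
  x = 5: [0↦6, 1↦1, 2↦0, 3↦3, 4↦3, 5↦0, 6↦1]  zeros at y ∈ {2, 5}
  x = 6: [0↦3, 1↦6, 2↦6, 3↦3, 4↦4, 5↦2, 6↦4]  zeros at y ∈ ∅
Collecting zeros: affine points = {(0, 2), (0, 4), (3, 4), (4, 5), (4, 6), (5, 2), (5, 5)}.
Total count |C(F_7)_aff| = 7.


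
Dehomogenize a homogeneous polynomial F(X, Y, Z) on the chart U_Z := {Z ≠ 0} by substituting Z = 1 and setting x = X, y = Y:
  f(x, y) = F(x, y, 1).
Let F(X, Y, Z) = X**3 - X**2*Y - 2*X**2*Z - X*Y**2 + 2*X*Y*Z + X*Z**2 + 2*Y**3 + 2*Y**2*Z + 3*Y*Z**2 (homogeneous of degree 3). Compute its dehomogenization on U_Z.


f(x, y) = x**3 - x**2*y - 2*x**2 - x*y**2 + 2*x*y + x + 2*y**3 + 2*y**2 + 3*y

On U_Z we set Z = 1. Each monomial c·X^i·Y^j·Z^k in F becomes c·x^i·y^j·1^k = c·x^i·y^j.
Substituting Z = 1: F(X, Y, 1) = x**3 - x**2*y - 2*x**2 - x*y**2 + 2*x*y + x + 2*y**3 + 2*y**2 + 3*y.
Note: deg(f) ≤ deg(F) = 3; strict inequality happens when F is divisible by Z (lost terms).


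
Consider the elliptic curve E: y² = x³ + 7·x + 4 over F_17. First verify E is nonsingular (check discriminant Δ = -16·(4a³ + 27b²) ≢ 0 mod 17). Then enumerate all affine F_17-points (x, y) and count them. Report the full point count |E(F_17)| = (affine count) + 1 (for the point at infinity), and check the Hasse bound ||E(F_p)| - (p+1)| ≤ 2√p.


Affine points = {(0, 2), (0, 15), (2, 3), (2, 14), (3, 1), (3, 16), (11, 1), (11, 16), (15, 4), (15, 13), (16, 8), (16, 9)}; affine count = 12; |E(F_17)| = 13.

Discriminant check: Δ ∝ 4a³ + 27b² = 4·7³ + 27·4² = 4·343 + 27·16 ≡ 2 (mod 17). Nonzero ⇒ E is nonsingular.
For each x ∈ F_17, compute rhs = x³ + 7·x + 4 mod 17, then count y ∈ F_17 with y² ≡ rhs.
  x = 0: rhs = 4, matching y values: 2, 15 (2 points).
  x = 1: rhs = 12, matching y values: none (0 points).
  x = 2: rhs = 9, matching y values: 3, 14 (2 points).
  x = 3: rhs = 1, matching y values: 1, 16 (2 points).
  x = 4: rhs = 11, matching y values: none (0 points).
  x = 5: rhs = 11, matching y values: none (0 points).
  x = 6: rhs = 7, matching y values: none (0 points).
  x = 7: rhs = 5, matching y values: none (0 points).
  x = 8: rhs = 11, matching y values: none (0 points).
  x = 9: rhs = 14, matching y values: none (0 points).
  x = 10: rhs = 3, matching y values: none (0 points).
  x = 11: rhs = 1, matching y values: 1, 16 (2 points).
  x = 12: rhs = 14, matching y values: none (0 points).
  x = 13: rhs = 14, matching y values: none (0 points).
  x = 14: rhs = 7, matching y values: none (0 points).
  x = 15: rhs = 16, matching y values: 4, 13 (2 points).
  x = 16: rhs = 13, matching y values: 8, 9 (2 points).
Total affine count: 12.
Full point count |E(F_17)| = 12 + 1 = 13.
Hasse bound: |13 − (17+1)| = |-5| = 5 ≤ 2√17 ≈ 8.2462 ✓.


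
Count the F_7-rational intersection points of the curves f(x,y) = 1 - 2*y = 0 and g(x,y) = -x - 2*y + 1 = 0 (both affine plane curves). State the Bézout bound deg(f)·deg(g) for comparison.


Common zeros: {(0, 4)}; count = 1; Bézout bound = 1.

deg(f) = 1, deg(g) = 1, so Bézout bound = 1.
Scan x ∈ F_7. For each x, list the y ∈ F_7 with f(x, y) ≡ 0 and those with g(x, y) ≡ 0 (mod 7); the common zeros in that column are the intersection.
  x = 0: f ≡ 0 at y ∈ {4}; g ≡ 0 at y ∈ {4}; common: {4}.
  x = 1: f ≡ 0 at y ∈ {4}; g ≡ 0 at y ∈ {0}; common: ∅.
  x = 2: f ≡ 0 at y ∈ {4}; g ≡ 0 at y ∈ {3}; common: ∅.
  x = 3: f ≡ 0 at y ∈ {4}; g ≡ 0 at y ∈ {6}; common: ∅.
  x = 4: f ≡ 0 at y ∈ {4}; g ≡ 0 at y ∈ {2}; common: ∅.
  x = 5: f ≡ 0 at y ∈ {4}; g ≡ 0 at y ∈ {5}; common: ∅.
  x = 6: f ≡ 0 at y ∈ {4}; g ≡ 0 at y ∈ {1}; common: ∅.
Collecting: common zeros = {(0, 4)}, so the count is 1.
Comparison with the Bézout bound: 1 ≤ 1 = deg(f)·deg(g), as expected for curves with no common component (the bound is attained).


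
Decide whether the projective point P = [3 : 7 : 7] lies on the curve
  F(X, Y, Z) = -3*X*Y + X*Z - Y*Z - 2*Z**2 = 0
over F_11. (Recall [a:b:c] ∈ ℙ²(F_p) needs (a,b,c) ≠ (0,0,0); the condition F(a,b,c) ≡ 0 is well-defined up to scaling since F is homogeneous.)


F(3,7,7) ≡ 9 (mod 11); P is NOT on the curve.

Evaluate F(3, 7, 7) term-by-term (mod 11).
  -3*X*Y ↦ -3·3·7·1 = -63
  X*Z ↦ 1·3·1·7 = 21
  -Y*Z ↦ -1·1·7·7 = -49
  -2*Z**2 ↦ -2·1·1·49 = -98
Sum: F(3, 7, 7) = (-63) + (21) + (-49) + (-98) = -189.
Reducing mod 11: -189 ≡ 9 (mod 11).
Since F(a, b, c) ≡ 9 ≠ 0 (mod 11), P does NOT lie on the curve.


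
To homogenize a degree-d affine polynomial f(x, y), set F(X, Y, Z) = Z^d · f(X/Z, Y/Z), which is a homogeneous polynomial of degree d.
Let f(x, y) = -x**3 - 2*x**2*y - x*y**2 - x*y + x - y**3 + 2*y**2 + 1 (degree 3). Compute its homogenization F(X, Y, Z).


F(X, Y, Z) = -X**3 - 2*X**2*Y - X*Y**2 - X*Y*Z + X*Z**2 - Y**3 + 2*Y**2*Z + Z**3

deg(f) = 3.
Substitute x = X/Z, y = Y/Z into f, then multiply by Z^3.
  monomial -1·x^3·y^0 ↦ -1·X^3·Y^0·Z^0.
  monomial -2·x^2·y^1 ↦ -2·X^2·Y^1·Z^0.
  monomial -1·x^1·y^2 ↦ -1·X^1·Y^2·Z^0.
  monomial -1·x^1·y^1 ↦ -1·X^1·Y^1·Z^1.
  monomial 1·x^1·y^0 ↦ 1·X^1·Y^0·Z^2.
  monomial -1·x^0·y^3 ↦ -1·X^0·Y^3·Z^0.
  monomial 2·x^0·y^2 ↦ 2·X^0·Y^2·Z^1.
  monomial 1·x^0·y^0 ↦ 1·X^0·Y^0·Z^3.
Collecting: F(X, Y, Z) = -X**3 - 2*X**2*Y - X*Y**2 - X*Y*Z + X*Z**2 - Y**3 + 2*Y**2*Z + Z**3.


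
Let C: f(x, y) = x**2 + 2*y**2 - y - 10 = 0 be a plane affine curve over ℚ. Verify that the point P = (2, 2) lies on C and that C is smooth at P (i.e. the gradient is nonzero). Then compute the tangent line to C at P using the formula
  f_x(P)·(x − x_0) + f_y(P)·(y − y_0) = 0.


Tangent line at P: 4*x + 7*y - 22 = 0.

Step 1: f(2, 2) = 0, so P lies on C.
Step 2: partial derivatives
  f_x(x, y) = 2*x, f_y(x, y) = 4*y - 1.
  f_x(P) = 4, f_y(P) = 7 (gradient nonzero, so P is smooth).
Step 3: tangent line at P: 4·(x − 2) + 7·(y − 2) = 0.
Expanding: 4*x + 7*y - 22 = 0.


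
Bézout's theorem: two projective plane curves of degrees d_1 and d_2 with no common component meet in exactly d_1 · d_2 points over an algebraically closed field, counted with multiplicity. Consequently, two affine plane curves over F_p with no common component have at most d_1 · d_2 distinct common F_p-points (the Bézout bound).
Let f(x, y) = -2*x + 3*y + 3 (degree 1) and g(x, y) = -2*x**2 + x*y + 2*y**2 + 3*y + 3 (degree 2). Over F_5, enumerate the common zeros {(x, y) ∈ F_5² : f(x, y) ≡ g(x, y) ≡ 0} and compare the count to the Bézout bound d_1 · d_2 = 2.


Common zeros: ∅; count = 0; Bézout bound = 2.

deg(f) = 1, deg(g) = 2, so Bézout bound = 2.
Scan x ∈ F_5. For each x, list the y ∈ F_5 with f(x, y) ≡ 0 and those with g(x, y) ≡ 0 (mod 5); the common zeros in that column are the intersection.
  x = 0: f ≡ 0 at y ∈ {4}; g ≡ 0 at y ∈ {3}; common: ∅.
  x = 1: f ≡ 0 at y ∈ {3}; g ≡ 0 at y ∈ ∅; common: ∅.
  x = 2: f ≡ 0 at y ∈ {2}; g ≡ 0 at y ∈ {0}; common: ∅.
  x = 3: f ≡ 0 at y ∈ {1}; g ≡ 0 at y ∈ {0, 2}; common: ∅.
  x = 4: f ≡ 0 at y ∈ {0}; g ≡ 0 at y ∈ {1, 3}; common: ∅.
Collecting: common zeros = ∅, so the count is 0.
Comparison with the Bézout bound: 0 ≤ 2 = deg(f)·deg(g), as expected for curves with no common component (the affine F_5-count falls short of the bound because intersections may lie at infinity, over extension fields, or carry multiplicity).


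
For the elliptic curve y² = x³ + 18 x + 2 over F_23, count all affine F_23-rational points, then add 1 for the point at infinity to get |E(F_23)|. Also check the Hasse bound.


Affine points = {(0, 5), (0, 18), (2, 0), (4, 0), (6, 2), (6, 21), (10, 3), (10, 20), (11, 6), (11, 17), (13, 8), (13, 15), (14, 10), (14, 13), (15, 6), (15, 17), (16, 4), (16, 19), (17, 0), (19, 2), (19, 21), (20, 6), (20, 17), (21, 2), (21, 21), (22, 11), (22, 12)}; affine count = 27; |E(F_23)| = 28.

Discriminant check: Δ ∝ 4a³ + 27b² = 4·18³ + 27·2² = 4·5832 + 27·4 ≡ 22 (mod 23). Nonzero ⇒ E is nonsingular.
For each x ∈ F_23, compute rhs = x³ + 18·x + 2 mod 23, then count y ∈ F_23 with y² ≡ rhs.
  x = 0: rhs = 2, matching y values: 5, 18 (2 points).
  x = 1: rhs = 21, matching y values: none (0 points).
  x = 2: rhs = 0, matching y values: 0 (1 points).
  x = 3: rhs = 14, matching y values: none (0 points).
  x = 4: rhs = 0, matching y values: 0 (1 points).
  x = 5: rhs = 10, matching y values: none (0 points).
  x = 6: rhs = 4, matching y values: 2, 21 (2 points).
  x = 7: rhs = 11, matching y values: none (0 points).
  x = 8: rhs = 14, matching y values: none (0 points).
  x = 9: rhs = 19, matching y values: none (0 points).
  x = 10: rhs = 9, matching y values: 3, 20 (2 points).
  x = 11: rhs = 13, matching y values: 6, 17 (2 points).
  x = 12: rhs = 14, matching y values: none (0 points).
  x = 13: rhs = 18, matching y values: 8, 15 (2 points).
  x = 14: rhs = 8, matching y values: 10, 13 (2 points).
  x = 15: rhs = 13, matching y values: 6, 17 (2 points).
  x = 16: rhs = 16, matching y values: 4, 19 (2 points).
  x = 17: rhs = 0, matching y values: 0 (1 points).
  x = 18: rhs = 17, matching y values: none (0 points).
  x = 19: rhs = 4, matching y values: 2, 21 (2 points).
  x = 20: rhs = 13, matching y values: 6, 17 (2 points).
  x = 21: rhs = 4, matching y values: 2, 21 (2 points).
  x = 22: rhs = 6, matching y values: 11, 12 (2 points).
Total affine count: 27.
Full point count |E(F_23)| = 27 + 1 = 28.
Hasse bound: |28 − (23+1)| = |4| = 4 ≤ 2√23 ≈ 9.5917 ✓.


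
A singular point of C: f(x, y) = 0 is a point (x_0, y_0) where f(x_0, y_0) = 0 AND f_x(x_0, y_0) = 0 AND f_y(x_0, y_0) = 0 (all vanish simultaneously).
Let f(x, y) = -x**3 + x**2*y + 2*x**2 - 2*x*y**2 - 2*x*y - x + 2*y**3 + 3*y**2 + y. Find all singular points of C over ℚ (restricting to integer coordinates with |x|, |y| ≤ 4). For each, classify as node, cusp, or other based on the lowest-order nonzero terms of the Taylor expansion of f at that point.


Singular points: {(1, 0)}; classification: node.

Compute partial derivatives:
  f_x = -3*x**2 + 2*x*y + 4*x - 2*y**2 - 2*y - 1.
  f_y = x**2 - 4*x*y - 2*x + 6*y**2 + 6*y + 1.
Scan x_0 ∈ {−4, ..., 4}. For each x_0, f_y(x_0, y) is a polynomial in y; find its integer roots y ∈ {−4, ..., 4}, then test f_x and f at those candidates.
  x = -4: f_y(-4, y) = 6*y**2 + 22*y + 25; no integer root y with |y| ≤ 4.
  x = -3: f_y(-3, y) = 6*y**2 + 18*y + 16; no integer root y with |y| ≤ 4.
  x = -2: f_y(-2, y) = 6*y**2 + 14*y + 9; no integer root y with |y| ≤ 4.
  x = -1: f_y(-1, y) = 6*y**2 + 10*y + 4; vanishes at y ∈ {-1}. (-1, -1): f_x = -6 ≠ 0.
  x = 0: f_y(0, y) = 6*y**2 + 6*y + 1; no integer root y with |y| ≤ 4.
  x = 1: f_y(1, y) = 6*y**2 + 2*y; vanishes at y ∈ {0}. (1, 0): f_x = 0, f = 0 — SINGULAR.
  x = 2: f_y(2, y) = 6*y**2 - 2*y + 1; no integer root y with |y| ≤ 4.
  x = 3: f_y(3, y) = 6*y**2 - 6*y + 4; no integer root y with |y| ≤ 4.
  x = 4: f_y(4, y) = 6*y**2 - 10*y + 9; no integer root y with |y| ≤ 4.
Only singular point on the grid: (1, 0).
Classify: substitute x = 1 + u, y = 0 + v and expand: f = -u**3 + u**2*v - u**2 - 2*u*v**2 + 2*v**3 + v**2.
No constant or linear terms (consistent with a singular point). Quadratic part: -u**2 + v**2. Cubic part: -u**3 + u**2*v - 2*u*v**2 + 2*v**3.
The quadratic part v**2 - u**2 = (v − u)(v + u) splits into two distinct linear factors, so there are two distinct tangent lines y − 0 = ±(x − 1) — this is a node (ordinary double point).
Classification: node.


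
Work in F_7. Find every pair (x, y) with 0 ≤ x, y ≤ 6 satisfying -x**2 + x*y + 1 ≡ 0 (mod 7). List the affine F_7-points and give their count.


Affine F_7-points: {(1, 0), (2, 5), (3, 5), (4, 2), (5, 2), (6, 0)}; count = 6.

For each of the 49 pairs (x, y) ∈ F_7², evaluate f(x, y) mod 7. Record the zeros.
  x = 0: [0↦1, 1↦1, 2↦1, 3↦1, 4↦1, 5↦1, 6↦1]  zeros at y ∈ ∅
  x = 1: [0↦0, 1↦1, 2↦2, 3↦3, 4↦4, 5↦5, 6↦6]  zeros at y ∈ {0}
  x = 2: [0↦4, 1↦6, 2↦1, 3↦3, 4↦5, 5↦0, 6↦2]  zeros at y ∈ {5}
  x = 3: [0↦6, 1↦2, 2↦5, 3↦1, 4↦4, 5↦0, 6↦3]  zeros at y ∈ {5}
  x = 4: [0↦6, 1↦3, 2↦0, 3↦4, 4↦1, 5↦5, 6↦2]  zeros at y ∈ {2}
  x = 5: [0↦4, 1↦2, 2↦0, 3↦5, 4↦3, 5↦1, 6↦6]  zeros at y ∈ {2}
  x = 6: [0↦0, 1↦6, 2↦5, 3↦4, 4↦3, 5↦2, 6↦1]  zeros at y ∈ {0}
Collecting zeros: affine points = {(1, 0), (2, 5), (3, 5), (4, 2), (5, 2), (6, 0)}.
Total count |C(F_7)_aff| = 6.


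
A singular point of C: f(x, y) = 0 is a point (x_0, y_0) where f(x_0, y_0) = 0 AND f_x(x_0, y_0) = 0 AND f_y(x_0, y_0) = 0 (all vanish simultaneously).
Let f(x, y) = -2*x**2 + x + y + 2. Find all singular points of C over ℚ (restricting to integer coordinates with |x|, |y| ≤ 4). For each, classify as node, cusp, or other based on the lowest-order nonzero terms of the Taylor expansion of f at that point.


No singular points in the scanned grid; C is smooth there.

Compute partial derivatives:
  f_x = 1 - 4*x.
  f_y = 1.
f_y = 1 is a nonzero constant, so f_y never vanishes: no point (x, y) can satisfy f = f_x = f_y = 0. In particular no (x, y) ∈ {−4, ..., 4}² is singular; the curve is smooth.


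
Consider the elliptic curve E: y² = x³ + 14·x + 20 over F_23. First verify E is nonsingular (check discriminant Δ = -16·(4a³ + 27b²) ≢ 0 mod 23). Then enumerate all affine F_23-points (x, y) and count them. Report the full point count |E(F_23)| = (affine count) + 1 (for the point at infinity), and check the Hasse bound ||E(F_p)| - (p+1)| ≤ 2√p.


Affine points = {(1, 9), (1, 14), (4, 5), (4, 18), (5, 10), (5, 13), (7, 1), (7, 22), (8, 0), (9, 1), (9, 22), (14, 4), (14, 19), (16, 4), (16, 19), (18, 3), (18, 20)}; affine count = 17; |E(F_23)| = 18.

Discriminant check: Δ ∝ 4a³ + 27b² = 4·14³ + 27·20² = 4·2744 + 27·400 ≡ 18 (mod 23). Nonzero ⇒ E is nonsingular.
For each x ∈ F_23, compute rhs = x³ + 14·x + 20 mod 23, then count y ∈ F_23 with y² ≡ rhs.
  x = 0: rhs = 20, matching y values: none (0 points).
  x = 1: rhs = 12, matching y values: 9, 14 (2 points).
  x = 2: rhs = 10, matching y values: none (0 points).
  x = 3: rhs = 20, matching y values: none (0 points).
  x = 4: rhs = 2, matching y values: 5, 18 (2 points).
  x = 5: rhs = 8, matching y values: 10, 13 (2 points).
  x = 6: rhs = 21, matching y values: none (0 points).
  x = 7: rhs = 1, matching y values: 1, 22 (2 points).
  x = 8: rhs = 0, matching y values: 0 (1 points).
  x = 9: rhs = 1, matching y values: 1, 22 (2 points).
  x = 10: rhs = 10, matching y values: none (0 points).
  x = 11: rhs = 10, matching y values: none (0 points).
  x = 12: rhs = 7, matching y values: none (0 points).
  x = 13: rhs = 7, matching y values: none (0 points).
  x = 14: rhs = 16, matching y values: 4, 19 (2 points).
  x = 15: rhs = 17, matching y values: none (0 points).
  x = 16: rhs = 16, matching y values: 4, 19 (2 points).
  x = 17: rhs = 19, matching y values: none (0 points).
  x = 18: rhs = 9, matching y values: 3, 20 (2 points).
  x = 19: rhs = 15, matching y values: none (0 points).
  x = 20: rhs = 20, matching y values: none (0 points).
  x = 21: rhs = 7, matching y values: none (0 points).
  x = 22: rhs = 5, matching y values: none (0 points).
Total affine count: 17.
Full point count |E(F_23)| = 17 + 1 = 18.
Hasse bound: |18 − (23+1)| = |-6| = 6 ≤ 2√23 ≈ 9.5917 ✓.


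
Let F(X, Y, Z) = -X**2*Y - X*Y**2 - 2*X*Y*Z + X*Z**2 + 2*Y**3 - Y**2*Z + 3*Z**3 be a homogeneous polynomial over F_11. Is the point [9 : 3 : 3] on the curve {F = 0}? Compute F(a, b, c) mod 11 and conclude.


F(9,3,3) ≡ 0 (mod 11); P is on the curve.

Evaluate F(9, 3, 3) term-by-term (mod 11).
  -X**2*Y ↦ -1·81·3·1 = -243
  -X*Y**2 ↦ -1·9·9·1 = -81
  -2*X*Y*Z ↦ -2·9·3·3 = -162
  X*Z**2 ↦ 1·9·1·9 = 81
  2*Y**3 ↦ 2·1·27·1 = 54
  -Y**2*Z ↦ -1·1·9·3 = -27
  3*Z**3 ↦ 3·1·1·27 = 81
Sum: F(9, 3, 3) = (-243) + (-81) + (-162) + (81) + (54) + (-27) + (81) = -297.
Reducing mod 11: -297 ≡ 0 (mod 11).
Since F(a, b, c) ≡ 0 (mod 11), P lies on the curve.


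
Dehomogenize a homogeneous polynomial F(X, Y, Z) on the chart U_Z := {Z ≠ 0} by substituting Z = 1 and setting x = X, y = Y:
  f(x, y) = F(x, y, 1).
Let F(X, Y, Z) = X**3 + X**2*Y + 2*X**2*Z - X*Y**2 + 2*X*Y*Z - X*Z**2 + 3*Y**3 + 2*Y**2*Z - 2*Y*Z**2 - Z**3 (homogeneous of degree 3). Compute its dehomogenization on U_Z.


f(x, y) = x**3 + x**2*y + 2*x**2 - x*y**2 + 2*x*y - x + 3*y**3 + 2*y**2 - 2*y - 1

On U_Z we set Z = 1. Each monomial c·X^i·Y^j·Z^k in F becomes c·x^i·y^j·1^k = c·x^i·y^j.
Substituting Z = 1: F(X, Y, 1) = x**3 + x**2*y + 2*x**2 - x*y**2 + 2*x*y - x + 3*y**3 + 2*y**2 - 2*y - 1.
Note: deg(f) ≤ deg(F) = 3; strict inequality happens when F is divisible by Z (lost terms).


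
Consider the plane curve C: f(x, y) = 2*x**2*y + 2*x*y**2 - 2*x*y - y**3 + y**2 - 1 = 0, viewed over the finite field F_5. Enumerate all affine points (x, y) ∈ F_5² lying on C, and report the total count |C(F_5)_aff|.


Affine F_5-points: {(0, 2), (3, 4), (4, 2), (4, 3), (4, 4)}; count = 5.

For each of the 25 pairs (x, y) ∈ F_5², evaluate f(x, y) mod 5. Record the zeros.
  x = 0: [0↦4, 1↦4, 2↦0, 3↦1, 4↦1]  zeros at y ∈ {2}
  x = 1: [0↦4, 1↦1, 2↦3, 3↦4, 4↦3]  zeros at y ∈ ∅
  x = 2: [0↦4, 1↦2, 2↦4, 3↦4, 4↦1]  zeros at y ∈ ∅
  x = 3: [0↦4, 1↦2, 2↦3, 3↦1, 4↦0]  zeros at y ∈ {4}
  x = 4: [0↦4, 1↦1, 2↦0, 3↦0, 4↦0]  zeros at y ∈ {2, 3, 4}
Collecting zeros: affine points = {(0, 2), (3, 4), (4, 2), (4, 3), (4, 4)}.
Total count |C(F_5)_aff| = 5.


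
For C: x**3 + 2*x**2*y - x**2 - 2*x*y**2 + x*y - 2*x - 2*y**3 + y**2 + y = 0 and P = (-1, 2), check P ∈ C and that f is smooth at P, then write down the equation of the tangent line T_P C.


Tangent line at P: -11*x - 10*y + 9 = 0.

Step 1: f(-1, 2) = 0, so P lies on C.
Step 2: partial derivatives
  f_x(x, y) = 3*x**2 + 4*x*y - 2*x - 2*y**2 + y - 2, f_y(x, y) = 2*x**2 - 4*x*y + x - 6*y**2 + 2*y + 1.
  f_x(P) = -11, f_y(P) = -10 (gradient nonzero, so P is smooth).
Step 3: tangent line at P: -11·(x − -1) + -10·(y − 2) = 0.
Expanding: -11*x - 10*y + 9 = 0.


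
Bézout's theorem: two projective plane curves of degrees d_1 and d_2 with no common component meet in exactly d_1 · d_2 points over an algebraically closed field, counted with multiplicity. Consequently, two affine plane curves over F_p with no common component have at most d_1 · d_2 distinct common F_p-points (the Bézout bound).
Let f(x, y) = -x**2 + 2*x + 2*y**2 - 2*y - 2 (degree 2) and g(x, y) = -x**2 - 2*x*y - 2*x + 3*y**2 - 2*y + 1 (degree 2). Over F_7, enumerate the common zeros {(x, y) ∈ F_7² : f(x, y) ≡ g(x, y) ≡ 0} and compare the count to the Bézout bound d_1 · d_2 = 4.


Common zeros: {(3, 5), (6, 5)}; count = 2; Bézout bound = 4.

deg(f) = 2, deg(g) = 2, so Bézout bound = 4.
Scan x ∈ F_7. For each x, list the y ∈ F_7 with f(x, y) ≡ 0 and those with g(x, y) ≡ 0 (mod 7); the common zeros in that column are the intersection.
  x = 0: f ≡ 0 at y ∈ ∅; g ≡ 0 at y ∈ ∅; common: ∅.
  x = 1: f ≡ 0 at y ∈ ∅; g ≡ 0 at y ∈ ∅; common: ∅.
  x = 2: f ≡ 0 at y ∈ ∅; g ≡ 0 at y ∈ {0, 2}; common: ∅.
  x = 3: f ≡ 0 at y ∈ {3, 5}; g ≡ 0 at y ∈ {0, 5}; common: {5}.
  x = 4: f ≡ 0 at y ∈ {4}; g ≡ 0 at y ∈ ∅; common: ∅.
  x = 5: f ≡ 0 at y ∈ {4}; g ≡ 0 at y ∈ ∅; common: ∅.
  x = 6: f ≡ 0 at y ∈ {3, 5}; g ≡ 0 at y ∈ {2, 5}; common: {5}.
Collecting: common zeros = {(3, 5), (6, 5)}, so the count is 2.
Comparison with the Bézout bound: 2 ≤ 4 = deg(f)·deg(g), as expected for curves with no common component (the affine F_7-count falls short of the bound because intersections may lie at infinity, over extension fields, or carry multiplicity).


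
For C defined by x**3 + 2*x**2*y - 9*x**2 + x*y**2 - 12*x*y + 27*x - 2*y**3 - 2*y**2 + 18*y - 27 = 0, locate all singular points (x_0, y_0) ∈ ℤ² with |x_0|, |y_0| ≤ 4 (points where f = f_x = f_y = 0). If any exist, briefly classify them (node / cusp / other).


Singular points: {(3, 0)}; classification: cusp.

Compute partial derivatives:
  f_x = 3*x**2 + 4*x*y - 18*x + y**2 - 12*y + 27.
  f_y = 2*x**2 + 2*x*y - 12*x - 6*y**2 - 4*y + 18.
Scan x_0 ∈ {−4, ..., 4}. For each x_0, f_y(x_0, y) is a polynomial in y; find its integer roots y ∈ {−4, ..., 4}, then test f_x and f at those candidates.
  x = -4: f_y(-4, y) = -6*y**2 - 12*y + 98; no integer root y with |y| ≤ 4.
  x = -3: f_y(-3, y) = -6*y**2 - 10*y + 72; no integer root y with |y| ≤ 4.
  x = -2: f_y(-2, y) = -6*y**2 - 8*y + 50; no integer root y with |y| ≤ 4.
  x = -1: f_y(-1, y) = -6*y**2 - 6*y + 32; no integer root y with |y| ≤ 4.
  x = 0: f_y(0, y) = -6*y**2 - 4*y + 18; no integer root y with |y| ≤ 4.
  x = 1: f_y(1, y) = -6*y**2 - 2*y + 8; vanishes at y ∈ {1}. (1, 1): f_x = 5 ≠ 0.
  x = 2: f_y(2, y) = 2 - 6*y**2; no integer root y with |y| ≤ 4.
  x = 3: f_y(3, y) = -6*y**2 + 2*y; vanishes at y ∈ {0}. (3, 0): f_x = 0, f = 0 — SINGULAR.
  x = 4: f_y(4, y) = -6*y**2 + 4*y + 2; vanishes at y ∈ {1}. (4, 1): f_x = 8 ≠ 0.
Only singular point on the grid: (3, 0).
Classify: substitute x = 3 + u, y = 0 + v and expand: f = u**3 + 2*u**2*v + u*v**2 - 2*v**3 + v**2.
No constant or linear terms (consistent with a singular point). Quadratic part: v**2. Cubic part: u**3 + 2*u**2*v + u*v**2 - 2*v**3.
The quadratic part v**2 is a perfect square, so there is a single (double) tangent line v = 0, i.e. y = 0. Restricting the cubic part to that line (v = 0) leaves u**3 ≠ 0, so f is not divisible by v and the branch is v² ≈ -u**3 to lowest order — this is a cusp.
Classification: cusp.


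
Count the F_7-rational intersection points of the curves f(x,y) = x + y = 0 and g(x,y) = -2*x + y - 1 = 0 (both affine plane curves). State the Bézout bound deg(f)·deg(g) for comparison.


Common zeros: {(2, 5)}; count = 1; Bézout bound = 1.

deg(f) = 1, deg(g) = 1, so Bézout bound = 1.
Scan x ∈ F_7. For each x, list the y ∈ F_7 with f(x, y) ≡ 0 and those with g(x, y) ≡ 0 (mod 7); the common zeros in that column are the intersection.
  x = 0: f ≡ 0 at y ∈ {0}; g ≡ 0 at y ∈ {1}; common: ∅.
  x = 1: f ≡ 0 at y ∈ {6}; g ≡ 0 at y ∈ {3}; common: ∅.
  x = 2: f ≡ 0 at y ∈ {5}; g ≡ 0 at y ∈ {5}; common: {5}.
  x = 3: f ≡ 0 at y ∈ {4}; g ≡ 0 at y ∈ {0}; common: ∅.
  x = 4: f ≡ 0 at y ∈ {3}; g ≡ 0 at y ∈ {2}; common: ∅.
  x = 5: f ≡ 0 at y ∈ {2}; g ≡ 0 at y ∈ {4}; common: ∅.
  x = 6: f ≡ 0 at y ∈ {1}; g ≡ 0 at y ∈ {6}; common: ∅.
Collecting: common zeros = {(2, 5)}, so the count is 1.
Comparison with the Bézout bound: 1 ≤ 1 = deg(f)·deg(g), as expected for curves with no common component (the bound is attained).


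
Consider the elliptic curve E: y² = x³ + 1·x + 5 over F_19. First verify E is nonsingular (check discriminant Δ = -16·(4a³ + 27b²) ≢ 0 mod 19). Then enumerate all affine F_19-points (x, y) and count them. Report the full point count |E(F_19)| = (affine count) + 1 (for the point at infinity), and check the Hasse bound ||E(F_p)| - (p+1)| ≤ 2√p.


Affine points = {(0, 9), (0, 10), (1, 8), (1, 11), (3, 4), (3, 15), (4, 4), (4, 15), (11, 6), (11, 13), (12, 4), (12, 15), (13, 7), (13, 12)}; affine count = 14; |E(F_19)| = 15.

Discriminant check: Δ ∝ 4a³ + 27b² = 4·1³ + 27·5² = 4·1 + 27·25 ≡ 14 (mod 19). Nonzero ⇒ E is nonsingular.
For each x ∈ F_19, compute rhs = x³ + 1·x + 5 mod 19, then count y ∈ F_19 with y² ≡ rhs.
  x = 0: rhs = 5, matching y values: 9, 10 (2 points).
  x = 1: rhs = 7, matching y values: 8, 11 (2 points).
  x = 2: rhs = 15, matching y values: none (0 points).
  x = 3: rhs = 16, matching y values: 4, 15 (2 points).
  x = 4: rhs = 16, matching y values: 4, 15 (2 points).
  x = 5: rhs = 2, matching y values: none (0 points).
  x = 6: rhs = 18, matching y values: none (0 points).
  x = 7: rhs = 13, matching y values: none (0 points).
  x = 8: rhs = 12, matching y values: none (0 points).
  x = 9: rhs = 2, matching y values: none (0 points).
  x = 10: rhs = 8, matching y values: none (0 points).
  x = 11: rhs = 17, matching y values: 6, 13 (2 points).
  x = 12: rhs = 16, matching y values: 4, 15 (2 points).
  x = 13: rhs = 11, matching y values: 7, 12 (2 points).
  x = 14: rhs = 8, matching y values: none (0 points).
  x = 15: rhs = 13, matching y values: none (0 points).
  x = 16: rhs = 13, matching y values: none (0 points).
  x = 17: rhs = 14, matching y values: none (0 points).
  x = 18: rhs = 3, matching y values: none (0 points).
Total affine count: 14.
Full point count |E(F_19)| = 14 + 1 = 15.
Hasse bound: |15 − (19+1)| = |-5| = 5 ≤ 2√19 ≈ 8.7178 ✓.


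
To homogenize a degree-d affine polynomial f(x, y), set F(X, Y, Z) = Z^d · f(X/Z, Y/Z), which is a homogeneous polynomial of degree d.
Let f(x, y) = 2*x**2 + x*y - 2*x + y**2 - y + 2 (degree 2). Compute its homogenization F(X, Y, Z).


F(X, Y, Z) = 2*X**2 + X*Y - 2*X*Z + Y**2 - Y*Z + 2*Z**2

deg(f) = 2.
Substitute x = X/Z, y = Y/Z into f, then multiply by Z^2.
  monomial 2·x^2·y^0 ↦ 2·X^2·Y^0·Z^0.
  monomial 1·x^1·y^1 ↦ 1·X^1·Y^1·Z^0.
  monomial -2·x^1·y^0 ↦ -2·X^1·Y^0·Z^1.
  monomial 1·x^0·y^2 ↦ 1·X^0·Y^2·Z^0.
  monomial -1·x^0·y^1 ↦ -1·X^0·Y^1·Z^1.
  monomial 2·x^0·y^0 ↦ 2·X^0·Y^0·Z^2.
Collecting: F(X, Y, Z) = 2*X**2 + X*Y - 2*X*Z + Y**2 - Y*Z + 2*Z**2.
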